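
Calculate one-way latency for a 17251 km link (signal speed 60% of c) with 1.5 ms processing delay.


Speed = 0.6 * 3e5 km/s = 180000 km/s
Propagation delay = 17251 / 180000 = 0.0958 s = 95.8389 ms
Processing delay = 1.5 ms
Total one-way latency = 97.3389 ms


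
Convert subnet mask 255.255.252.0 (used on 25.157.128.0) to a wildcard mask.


Subnet mask: 255.255.252.0
Wildcard = 255.255.255.255 - subnet mask
255 - 255 = 0
255 - 255 = 0
255 - 252 = 3
255 - 0 = 255
Wildcard: 0.0.3.255


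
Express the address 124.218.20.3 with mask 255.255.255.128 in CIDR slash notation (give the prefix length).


Binary: 11111111.11111111.11111111.10000000
Count leading 1s
Prefix: /25


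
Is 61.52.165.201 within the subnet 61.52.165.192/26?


Subnet network: 61.52.165.192
Test IP AND mask: 61.52.165.192
Yes, 61.52.165.201 is in 61.52.165.192/26


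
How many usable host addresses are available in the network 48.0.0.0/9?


Host bits = 32 - 9 = 23
Total addresses = 2^23 = 8388608
Usable = total - 2 (network and broadcast)
Usable hosts: 8388606


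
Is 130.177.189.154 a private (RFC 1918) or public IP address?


RFC 1918 private ranges:
  10.0.0.0/8 (10.0.0.0 - 10.255.255.255)
  172.16.0.0/12 (172.16.0.0 - 172.31.255.255)
  192.168.0.0/16 (192.168.0.0 - 192.168.255.255)
Public (not in any RFC 1918 range)


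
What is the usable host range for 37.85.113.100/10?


Network: 37.64.0.0
Broadcast: 37.127.255.255
First usable = network + 1
Last usable = broadcast - 1
Range: 37.64.0.1 to 37.127.255.254


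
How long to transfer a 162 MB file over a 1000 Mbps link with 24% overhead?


Effective throughput = 1000 * (1 - 24/100) = 760 Mbps
File size in Mb = 162 * 8 = 1296 Mb
Time = 1296 / 760
Time = 1.7053 seconds


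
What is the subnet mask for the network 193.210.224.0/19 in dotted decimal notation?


/19 means 19 network bits, 13 host bits
Binary: 11111111111111111110000000000000
Mask: 255.255.224.0


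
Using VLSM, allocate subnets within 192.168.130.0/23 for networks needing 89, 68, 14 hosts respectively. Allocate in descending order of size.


89 hosts -> /25 (126 usable): 192.168.130.0/25
68 hosts -> /25 (126 usable): 192.168.130.128/25
14 hosts -> /28 (14 usable): 192.168.131.0/28
Allocation: 192.168.130.0/25 (89 hosts, 126 usable); 192.168.130.128/25 (68 hosts, 126 usable); 192.168.131.0/28 (14 hosts, 14 usable)


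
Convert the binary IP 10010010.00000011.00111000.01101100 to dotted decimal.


10010010 = 146
00000011 = 3
00111000 = 56
01101100 = 108
IP: 146.3.56.108


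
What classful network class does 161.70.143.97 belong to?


First octet: 161
Binary: 10100001
10xxxxxx -> Class B (128-191)
Class B, default mask 255.255.0.0 (/16)


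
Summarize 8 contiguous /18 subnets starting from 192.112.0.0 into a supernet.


Original prefix: /18
Number of subnets: 8 = 2^3
New prefix = 18 - 3 = 15
Supernet: 192.112.0.0/15


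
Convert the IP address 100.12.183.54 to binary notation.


100 = 01100100
12 = 00001100
183 = 10110111
54 = 00110110
Binary: 01100100.00001100.10110111.00110110


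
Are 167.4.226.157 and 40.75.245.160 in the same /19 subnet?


Mask: 255.255.224.0
167.4.226.157 AND mask = 167.4.224.0
40.75.245.160 AND mask = 40.75.224.0
No, different subnets (167.4.224.0 vs 40.75.224.0)


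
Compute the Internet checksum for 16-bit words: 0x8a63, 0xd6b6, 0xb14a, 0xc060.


Sum all words (with carry folding):
+ 0x8a63 = 0x8a63
+ 0xd6b6 = 0x611a
+ 0xb14a = 0x1265
+ 0xc060 = 0xd2c5
One's complement: ~0xd2c5
Checksum = 0x2d3a


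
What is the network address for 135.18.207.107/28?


IP:   10000111.00010010.11001111.01101011
Mask: 11111111.11111111.11111111.11110000
AND operation:
Net:  10000111.00010010.11001111.01100000
Network: 135.18.207.96/28


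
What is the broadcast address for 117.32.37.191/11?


Network: 117.32.0.0/11
Host bits = 21
Set all host bits to 1:
Broadcast: 117.63.255.255


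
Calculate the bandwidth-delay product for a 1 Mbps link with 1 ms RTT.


BDP = bandwidth * RTT
= 1 Mbps * 1 ms
= 1 * 1e6 * 1 / 1000 bits
= 1000 bits
= 125 bytes
BDP = 1000 bits (125 bytes)


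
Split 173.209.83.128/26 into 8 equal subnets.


New prefix = 26 + 3 = 29
Each subnet has 8 addresses
  173.209.83.128/29
  173.209.83.136/29
  173.209.83.144/29
  173.209.83.152/29
  173.209.83.160/29
  173.209.83.168/29
  173.209.83.176/29
  173.209.83.184/29
Subnets: 173.209.83.128/29, 173.209.83.136/29, 173.209.83.144/29, 173.209.83.152/29, 173.209.83.160/29, 173.209.83.168/29, 173.209.83.176/29, 173.209.83.184/29


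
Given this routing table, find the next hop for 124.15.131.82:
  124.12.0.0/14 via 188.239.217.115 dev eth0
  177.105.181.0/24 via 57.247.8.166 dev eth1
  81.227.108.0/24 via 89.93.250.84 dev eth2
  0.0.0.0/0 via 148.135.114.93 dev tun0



Longest prefix match for 124.15.131.82:
  /14 124.12.0.0: MATCH
  /24 177.105.181.0: no
  /24 81.227.108.0: no
  /0 0.0.0.0: MATCH
Selected: next-hop 188.239.217.115 via eth0 (matched /14)


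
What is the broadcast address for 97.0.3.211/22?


Network: 97.0.0.0/22
Host bits = 10
Set all host bits to 1:
Broadcast: 97.0.3.255


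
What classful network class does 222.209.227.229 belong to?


First octet: 222
Binary: 11011110
110xxxxx -> Class C (192-223)
Class C, default mask 255.255.255.0 (/24)


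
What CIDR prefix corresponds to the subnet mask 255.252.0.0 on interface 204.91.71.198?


Binary: 11111111.11111100.00000000.00000000
Count leading 1s
Prefix: /14


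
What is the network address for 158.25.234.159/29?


IP:   10011110.00011001.11101010.10011111
Mask: 11111111.11111111.11111111.11111000
AND operation:
Net:  10011110.00011001.11101010.10011000
Network: 158.25.234.152/29


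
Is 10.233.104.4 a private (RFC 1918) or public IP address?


RFC 1918 private ranges:
  10.0.0.0/8 (10.0.0.0 - 10.255.255.255)
  172.16.0.0/12 (172.16.0.0 - 172.31.255.255)
  192.168.0.0/16 (192.168.0.0 - 192.168.255.255)
Private (in 10.0.0.0/8)


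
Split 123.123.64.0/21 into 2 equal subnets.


New prefix = 21 + 1 = 22
Each subnet has 1024 addresses
  123.123.64.0/22
  123.123.68.0/22
Subnets: 123.123.64.0/22, 123.123.68.0/22


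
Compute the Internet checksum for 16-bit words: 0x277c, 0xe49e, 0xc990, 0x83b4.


Sum all words (with carry folding):
+ 0x277c = 0x277c
+ 0xe49e = 0x0c1b
+ 0xc990 = 0xd5ab
+ 0x83b4 = 0x5960
One's complement: ~0x5960
Checksum = 0xa69f


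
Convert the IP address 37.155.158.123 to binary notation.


37 = 00100101
155 = 10011011
158 = 10011110
123 = 01111011
Binary: 00100101.10011011.10011110.01111011


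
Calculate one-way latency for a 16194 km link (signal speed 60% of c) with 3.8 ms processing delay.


Speed = 0.6 * 3e5 km/s = 180000 km/s
Propagation delay = 16194 / 180000 = 0.09 s = 89.9667 ms
Processing delay = 3.8 ms
Total one-way latency = 93.7667 ms


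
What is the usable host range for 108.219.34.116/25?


Network: 108.219.34.0
Broadcast: 108.219.34.127
First usable = network + 1
Last usable = broadcast - 1
Range: 108.219.34.1 to 108.219.34.126


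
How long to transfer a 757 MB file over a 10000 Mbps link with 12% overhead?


Effective throughput = 10000 * (1 - 12/100) = 8800 Mbps
File size in Mb = 757 * 8 = 6056 Mb
Time = 6056 / 8800
Time = 0.6882 seconds


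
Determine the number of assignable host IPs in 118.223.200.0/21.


Host bits = 32 - 21 = 11
Total addresses = 2^11 = 2048
Usable = total - 2 (network and broadcast)
Usable hosts: 2046


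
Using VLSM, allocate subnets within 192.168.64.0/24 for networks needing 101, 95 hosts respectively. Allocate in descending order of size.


101 hosts -> /25 (126 usable): 192.168.64.0/25
95 hosts -> /25 (126 usable): 192.168.64.128/25
Allocation: 192.168.64.0/25 (101 hosts, 126 usable); 192.168.64.128/25 (95 hosts, 126 usable)


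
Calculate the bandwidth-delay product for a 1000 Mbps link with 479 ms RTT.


BDP = bandwidth * RTT
= 1000 Mbps * 479 ms
= 1000 * 1e6 * 479 / 1000 bits
= 479000000 bits
= 59875000 bytes
= 58471.6797 KB
BDP = 479000000 bits (59875000 bytes)


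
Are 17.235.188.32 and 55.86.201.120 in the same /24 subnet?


Mask: 255.255.255.0
17.235.188.32 AND mask = 17.235.188.0
55.86.201.120 AND mask = 55.86.201.0
No, different subnets (17.235.188.0 vs 55.86.201.0)


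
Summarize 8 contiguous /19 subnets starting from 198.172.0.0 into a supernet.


Original prefix: /19
Number of subnets: 8 = 2^3
New prefix = 19 - 3 = 16
Supernet: 198.172.0.0/16


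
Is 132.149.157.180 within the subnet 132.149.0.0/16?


Subnet network: 132.149.0.0
Test IP AND mask: 132.149.0.0
Yes, 132.149.157.180 is in 132.149.0.0/16


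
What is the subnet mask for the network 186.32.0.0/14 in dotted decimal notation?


/14 means 14 network bits, 18 host bits
Binary: 11111111111111000000000000000000
Mask: 255.252.0.0


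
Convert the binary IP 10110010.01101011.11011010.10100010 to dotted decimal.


10110010 = 178
01101011 = 107
11011010 = 218
10100010 = 162
IP: 178.107.218.162


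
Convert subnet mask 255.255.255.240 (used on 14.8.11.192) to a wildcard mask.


Subnet mask: 255.255.255.240
Wildcard = 255.255.255.255 - subnet mask
255 - 255 = 0
255 - 255 = 0
255 - 255 = 0
255 - 240 = 15
Wildcard: 0.0.0.15


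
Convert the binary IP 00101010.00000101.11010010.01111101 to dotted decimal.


00101010 = 42
00000101 = 5
11010010 = 210
01111101 = 125
IP: 42.5.210.125


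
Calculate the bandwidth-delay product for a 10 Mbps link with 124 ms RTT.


BDP = bandwidth * RTT
= 10 Mbps * 124 ms
= 10 * 1e6 * 124 / 1000 bits
= 1240000 bits
= 155000 bytes
= 151.3672 KB
BDP = 1240000 bits (155000 bytes)


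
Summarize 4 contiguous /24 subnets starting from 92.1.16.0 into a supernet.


Original prefix: /24
Number of subnets: 4 = 2^2
New prefix = 24 - 2 = 22
Supernet: 92.1.16.0/22


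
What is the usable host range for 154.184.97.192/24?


Network: 154.184.97.0
Broadcast: 154.184.97.255
First usable = network + 1
Last usable = broadcast - 1
Range: 154.184.97.1 to 154.184.97.254


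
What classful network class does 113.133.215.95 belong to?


First octet: 113
Binary: 01110001
0xxxxxxx -> Class A (1-126)
Class A, default mask 255.0.0.0 (/8)


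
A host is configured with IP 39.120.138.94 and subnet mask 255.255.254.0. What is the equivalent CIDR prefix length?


Binary: 11111111.11111111.11111110.00000000
Count leading 1s
Prefix: /23


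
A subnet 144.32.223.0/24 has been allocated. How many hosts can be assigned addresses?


Host bits = 32 - 24 = 8
Total addresses = 2^8 = 256
Usable = total - 2 (network and broadcast)
Usable hosts: 254


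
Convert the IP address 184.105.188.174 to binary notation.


184 = 10111000
105 = 01101001
188 = 10111100
174 = 10101110
Binary: 10111000.01101001.10111100.10101110


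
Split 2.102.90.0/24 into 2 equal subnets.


New prefix = 24 + 1 = 25
Each subnet has 128 addresses
  2.102.90.0/25
  2.102.90.128/25
Subnets: 2.102.90.0/25, 2.102.90.128/25


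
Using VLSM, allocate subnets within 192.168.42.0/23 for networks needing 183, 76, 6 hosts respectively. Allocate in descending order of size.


183 hosts -> /24 (254 usable): 192.168.42.0/24
76 hosts -> /25 (126 usable): 192.168.43.0/25
6 hosts -> /29 (6 usable): 192.168.43.128/29
Allocation: 192.168.42.0/24 (183 hosts, 254 usable); 192.168.43.0/25 (76 hosts, 126 usable); 192.168.43.128/29 (6 hosts, 6 usable)


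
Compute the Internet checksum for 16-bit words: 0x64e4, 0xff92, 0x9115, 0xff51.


Sum all words (with carry folding):
+ 0x64e4 = 0x64e4
+ 0xff92 = 0x6477
+ 0x9115 = 0xf58c
+ 0xff51 = 0xf4de
One's complement: ~0xf4de
Checksum = 0x0b21


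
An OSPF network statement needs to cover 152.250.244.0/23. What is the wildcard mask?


Subnet mask: 255.255.254.0
Wildcard = 255.255.255.255 - subnet mask
255 - 255 = 0
255 - 255 = 0
255 - 254 = 1
255 - 0 = 255
Wildcard: 0.0.1.255


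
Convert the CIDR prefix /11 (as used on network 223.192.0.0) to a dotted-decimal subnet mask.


/11 means 11 network bits, 21 host bits
Binary: 11111111111000000000000000000000
Mask: 255.224.0.0


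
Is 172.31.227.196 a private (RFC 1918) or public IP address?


RFC 1918 private ranges:
  10.0.0.0/8 (10.0.0.0 - 10.255.255.255)
  172.16.0.0/12 (172.16.0.0 - 172.31.255.255)
  192.168.0.0/16 (192.168.0.0 - 192.168.255.255)
Private (in 172.16.0.0/12)


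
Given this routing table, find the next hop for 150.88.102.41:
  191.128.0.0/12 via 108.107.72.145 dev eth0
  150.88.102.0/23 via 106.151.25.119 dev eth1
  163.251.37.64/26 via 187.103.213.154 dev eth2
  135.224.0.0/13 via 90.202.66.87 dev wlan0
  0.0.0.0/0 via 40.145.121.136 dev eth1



Longest prefix match for 150.88.102.41:
  /12 191.128.0.0: no
  /23 150.88.102.0: MATCH
  /26 163.251.37.64: no
  /13 135.224.0.0: no
  /0 0.0.0.0: MATCH
Selected: next-hop 106.151.25.119 via eth1 (matched /23)


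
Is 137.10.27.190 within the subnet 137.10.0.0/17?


Subnet network: 137.10.0.0
Test IP AND mask: 137.10.0.0
Yes, 137.10.27.190 is in 137.10.0.0/17


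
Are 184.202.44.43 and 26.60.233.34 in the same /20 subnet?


Mask: 255.255.240.0
184.202.44.43 AND mask = 184.202.32.0
26.60.233.34 AND mask = 26.60.224.0
No, different subnets (184.202.32.0 vs 26.60.224.0)


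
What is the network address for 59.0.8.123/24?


IP:   00111011.00000000.00001000.01111011
Mask: 11111111.11111111.11111111.00000000
AND operation:
Net:  00111011.00000000.00001000.00000000
Network: 59.0.8.0/24


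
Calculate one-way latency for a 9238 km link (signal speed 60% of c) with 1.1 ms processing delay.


Speed = 0.6 * 3e5 km/s = 180000 km/s
Propagation delay = 9238 / 180000 = 0.0513 s = 51.3222 ms
Processing delay = 1.1 ms
Total one-way latency = 52.4222 ms


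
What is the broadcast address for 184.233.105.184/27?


Network: 184.233.105.160/27
Host bits = 5
Set all host bits to 1:
Broadcast: 184.233.105.191


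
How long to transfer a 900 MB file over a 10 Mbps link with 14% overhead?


Effective throughput = 10 * (1 - 14/100) = 8.6 Mbps
File size in Mb = 900 * 8 = 7200 Mb
Time = 7200 / 8.6
Time = 837.2093 seconds


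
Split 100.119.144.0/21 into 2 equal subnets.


New prefix = 21 + 1 = 22
Each subnet has 1024 addresses
  100.119.144.0/22
  100.119.148.0/22
Subnets: 100.119.144.0/22, 100.119.148.0/22


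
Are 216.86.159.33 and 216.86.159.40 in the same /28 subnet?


Mask: 255.255.255.240
216.86.159.33 AND mask = 216.86.159.32
216.86.159.40 AND mask = 216.86.159.32
Yes, same subnet (216.86.159.32)


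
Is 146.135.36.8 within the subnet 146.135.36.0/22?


Subnet network: 146.135.36.0
Test IP AND mask: 146.135.36.0
Yes, 146.135.36.8 is in 146.135.36.0/22


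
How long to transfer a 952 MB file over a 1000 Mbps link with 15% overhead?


Effective throughput = 1000 * (1 - 15/100) = 850 Mbps
File size in Mb = 952 * 8 = 7616 Mb
Time = 7616 / 850
Time = 8.96 seconds


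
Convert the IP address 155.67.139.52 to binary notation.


155 = 10011011
67 = 01000011
139 = 10001011
52 = 00110100
Binary: 10011011.01000011.10001011.00110100


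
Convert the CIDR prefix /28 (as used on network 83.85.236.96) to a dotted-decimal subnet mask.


/28 means 28 network bits, 4 host bits
Binary: 11111111111111111111111111110000
Mask: 255.255.255.240


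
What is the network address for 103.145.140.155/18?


IP:   01100111.10010001.10001100.10011011
Mask: 11111111.11111111.11000000.00000000
AND operation:
Net:  01100111.10010001.10000000.00000000
Network: 103.145.128.0/18


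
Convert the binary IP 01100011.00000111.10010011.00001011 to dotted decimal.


01100011 = 99
00000111 = 7
10010011 = 147
00001011 = 11
IP: 99.7.147.11


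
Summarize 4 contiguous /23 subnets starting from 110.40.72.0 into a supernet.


Original prefix: /23
Number of subnets: 4 = 2^2
New prefix = 23 - 2 = 21
Supernet: 110.40.72.0/21


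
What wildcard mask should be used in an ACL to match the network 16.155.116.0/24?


Subnet mask: 255.255.255.0
Wildcard = 255.255.255.255 - subnet mask
255 - 255 = 0
255 - 255 = 0
255 - 255 = 0
255 - 0 = 255
Wildcard: 0.0.0.255


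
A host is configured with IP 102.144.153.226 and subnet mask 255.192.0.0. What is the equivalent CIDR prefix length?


Binary: 11111111.11000000.00000000.00000000
Count leading 1s
Prefix: /10


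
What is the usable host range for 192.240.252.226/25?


Network: 192.240.252.128
Broadcast: 192.240.252.255
First usable = network + 1
Last usable = broadcast - 1
Range: 192.240.252.129 to 192.240.252.254


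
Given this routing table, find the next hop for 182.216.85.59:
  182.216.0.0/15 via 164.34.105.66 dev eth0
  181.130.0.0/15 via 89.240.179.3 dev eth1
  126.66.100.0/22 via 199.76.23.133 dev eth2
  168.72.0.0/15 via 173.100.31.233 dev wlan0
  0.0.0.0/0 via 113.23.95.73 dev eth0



Longest prefix match for 182.216.85.59:
  /15 182.216.0.0: MATCH
  /15 181.130.0.0: no
  /22 126.66.100.0: no
  /15 168.72.0.0: no
  /0 0.0.0.0: MATCH
Selected: next-hop 164.34.105.66 via eth0 (matched /15)


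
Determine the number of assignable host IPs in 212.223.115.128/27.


Host bits = 32 - 27 = 5
Total addresses = 2^5 = 32
Usable = total - 2 (network and broadcast)
Usable hosts: 30


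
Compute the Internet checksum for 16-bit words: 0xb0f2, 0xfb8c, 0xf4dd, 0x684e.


Sum all words (with carry folding):
+ 0xb0f2 = 0xb0f2
+ 0xfb8c = 0xac7f
+ 0xf4dd = 0xa15d
+ 0x684e = 0x09ac
One's complement: ~0x09ac
Checksum = 0xf653


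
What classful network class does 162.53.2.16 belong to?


First octet: 162
Binary: 10100010
10xxxxxx -> Class B (128-191)
Class B, default mask 255.255.0.0 (/16)


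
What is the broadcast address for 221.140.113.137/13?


Network: 221.136.0.0/13
Host bits = 19
Set all host bits to 1:
Broadcast: 221.143.255.255


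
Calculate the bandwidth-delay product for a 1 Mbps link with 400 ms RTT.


BDP = bandwidth * RTT
= 1 Mbps * 400 ms
= 1 * 1e6 * 400 / 1000 bits
= 400000 bits
= 50000 bytes
= 48.8281 KB
BDP = 400000 bits (50000 bytes)


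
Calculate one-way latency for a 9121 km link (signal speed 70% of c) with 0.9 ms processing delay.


Speed = 0.7 * 3e5 km/s = 210000 km/s
Propagation delay = 9121 / 210000 = 0.0434 s = 43.4333 ms
Processing delay = 0.9 ms
Total one-way latency = 44.3333 ms


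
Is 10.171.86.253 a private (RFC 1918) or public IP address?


RFC 1918 private ranges:
  10.0.0.0/8 (10.0.0.0 - 10.255.255.255)
  172.16.0.0/12 (172.16.0.0 - 172.31.255.255)
  192.168.0.0/16 (192.168.0.0 - 192.168.255.255)
Private (in 10.0.0.0/8)


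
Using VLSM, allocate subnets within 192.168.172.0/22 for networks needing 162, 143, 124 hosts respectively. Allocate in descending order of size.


162 hosts -> /24 (254 usable): 192.168.172.0/24
143 hosts -> /24 (254 usable): 192.168.173.0/24
124 hosts -> /25 (126 usable): 192.168.174.0/25
Allocation: 192.168.172.0/24 (162 hosts, 254 usable); 192.168.173.0/24 (143 hosts, 254 usable); 192.168.174.0/25 (124 hosts, 126 usable)


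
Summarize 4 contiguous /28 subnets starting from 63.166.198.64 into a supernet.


Original prefix: /28
Number of subnets: 4 = 2^2
New prefix = 28 - 2 = 26
Supernet: 63.166.198.64/26


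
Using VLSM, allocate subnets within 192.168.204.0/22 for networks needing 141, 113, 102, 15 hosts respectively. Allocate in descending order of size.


141 hosts -> /24 (254 usable): 192.168.204.0/24
113 hosts -> /25 (126 usable): 192.168.205.0/25
102 hosts -> /25 (126 usable): 192.168.205.128/25
15 hosts -> /27 (30 usable): 192.168.206.0/27
Allocation: 192.168.204.0/24 (141 hosts, 254 usable); 192.168.205.0/25 (113 hosts, 126 usable); 192.168.205.128/25 (102 hosts, 126 usable); 192.168.206.0/27 (15 hosts, 30 usable)


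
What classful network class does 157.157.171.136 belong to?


First octet: 157
Binary: 10011101
10xxxxxx -> Class B (128-191)
Class B, default mask 255.255.0.0 (/16)


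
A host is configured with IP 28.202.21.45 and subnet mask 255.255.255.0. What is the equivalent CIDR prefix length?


Binary: 11111111.11111111.11111111.00000000
Count leading 1s
Prefix: /24


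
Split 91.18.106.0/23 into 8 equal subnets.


New prefix = 23 + 3 = 26
Each subnet has 64 addresses
  91.18.106.0/26
  91.18.106.64/26
  91.18.106.128/26
  91.18.106.192/26
  91.18.107.0/26
  91.18.107.64/26
  91.18.107.128/26
  91.18.107.192/26
Subnets: 91.18.106.0/26, 91.18.106.64/26, 91.18.106.128/26, 91.18.106.192/26, 91.18.107.0/26, 91.18.107.64/26, 91.18.107.128/26, 91.18.107.192/26


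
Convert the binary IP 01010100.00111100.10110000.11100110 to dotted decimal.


01010100 = 84
00111100 = 60
10110000 = 176
11100110 = 230
IP: 84.60.176.230


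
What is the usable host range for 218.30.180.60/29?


Network: 218.30.180.56
Broadcast: 218.30.180.63
First usable = network + 1
Last usable = broadcast - 1
Range: 218.30.180.57 to 218.30.180.62


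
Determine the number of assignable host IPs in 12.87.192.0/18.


Host bits = 32 - 18 = 14
Total addresses = 2^14 = 16384
Usable = total - 2 (network and broadcast)
Usable hosts: 16382


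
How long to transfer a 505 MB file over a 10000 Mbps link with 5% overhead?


Effective throughput = 10000 * (1 - 5/100) = 9500 Mbps
File size in Mb = 505 * 8 = 4040 Mb
Time = 4040 / 9500
Time = 0.4253 seconds


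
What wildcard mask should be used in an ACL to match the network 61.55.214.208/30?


Subnet mask: 255.255.255.252
Wildcard = 255.255.255.255 - subnet mask
255 - 255 = 0
255 - 255 = 0
255 - 255 = 0
255 - 252 = 3
Wildcard: 0.0.0.3


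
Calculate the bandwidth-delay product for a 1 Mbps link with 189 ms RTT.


BDP = bandwidth * RTT
= 1 Mbps * 189 ms
= 1 * 1e6 * 189 / 1000 bits
= 189000 bits
= 23625 bytes
= 23.0713 KB
BDP = 189000 bits (23625 bytes)


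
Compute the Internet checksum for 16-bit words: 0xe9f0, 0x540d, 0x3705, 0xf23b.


Sum all words (with carry folding):
+ 0xe9f0 = 0xe9f0
+ 0x540d = 0x3dfe
+ 0x3705 = 0x7503
+ 0xf23b = 0x673f
One's complement: ~0x673f
Checksum = 0x98c0


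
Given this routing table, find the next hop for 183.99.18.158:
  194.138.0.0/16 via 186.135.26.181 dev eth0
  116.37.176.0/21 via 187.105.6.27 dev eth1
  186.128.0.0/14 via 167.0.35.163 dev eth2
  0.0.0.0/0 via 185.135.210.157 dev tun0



Longest prefix match for 183.99.18.158:
  /16 194.138.0.0: no
  /21 116.37.176.0: no
  /14 186.128.0.0: no
  /0 0.0.0.0: MATCH
Selected: next-hop 185.135.210.157 via tun0 (matched /0)


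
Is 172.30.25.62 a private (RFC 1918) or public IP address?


RFC 1918 private ranges:
  10.0.0.0/8 (10.0.0.0 - 10.255.255.255)
  172.16.0.0/12 (172.16.0.0 - 172.31.255.255)
  192.168.0.0/16 (192.168.0.0 - 192.168.255.255)
Private (in 172.16.0.0/12)


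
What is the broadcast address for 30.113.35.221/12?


Network: 30.112.0.0/12
Host bits = 20
Set all host bits to 1:
Broadcast: 30.127.255.255


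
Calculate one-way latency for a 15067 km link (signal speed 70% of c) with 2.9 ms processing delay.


Speed = 0.7 * 3e5 km/s = 210000 km/s
Propagation delay = 15067 / 210000 = 0.0717 s = 71.7476 ms
Processing delay = 2.9 ms
Total one-way latency = 74.6476 ms


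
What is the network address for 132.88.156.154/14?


IP:   10000100.01011000.10011100.10011010
Mask: 11111111.11111100.00000000.00000000
AND operation:
Net:  10000100.01011000.00000000.00000000
Network: 132.88.0.0/14


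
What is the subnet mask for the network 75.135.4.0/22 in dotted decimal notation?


/22 means 22 network bits, 10 host bits
Binary: 11111111111111111111110000000000
Mask: 255.255.252.0


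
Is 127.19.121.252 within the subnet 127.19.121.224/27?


Subnet network: 127.19.121.224
Test IP AND mask: 127.19.121.224
Yes, 127.19.121.252 is in 127.19.121.224/27


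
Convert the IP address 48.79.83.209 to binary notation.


48 = 00110000
79 = 01001111
83 = 01010011
209 = 11010001
Binary: 00110000.01001111.01010011.11010001


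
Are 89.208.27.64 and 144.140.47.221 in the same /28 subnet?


Mask: 255.255.255.240
89.208.27.64 AND mask = 89.208.27.64
144.140.47.221 AND mask = 144.140.47.208
No, different subnets (89.208.27.64 vs 144.140.47.208)


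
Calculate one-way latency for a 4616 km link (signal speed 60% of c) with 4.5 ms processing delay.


Speed = 0.6 * 3e5 km/s = 180000 km/s
Propagation delay = 4616 / 180000 = 0.0256 s = 25.6444 ms
Processing delay = 4.5 ms
Total one-way latency = 30.1444 ms


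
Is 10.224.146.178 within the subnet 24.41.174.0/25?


Subnet network: 24.41.174.0
Test IP AND mask: 10.224.146.128
No, 10.224.146.178 is not in 24.41.174.0/25


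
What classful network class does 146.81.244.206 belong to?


First octet: 146
Binary: 10010010
10xxxxxx -> Class B (128-191)
Class B, default mask 255.255.0.0 (/16)


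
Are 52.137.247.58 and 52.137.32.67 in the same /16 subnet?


Mask: 255.255.0.0
52.137.247.58 AND mask = 52.137.0.0
52.137.32.67 AND mask = 52.137.0.0
Yes, same subnet (52.137.0.0)


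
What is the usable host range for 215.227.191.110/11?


Network: 215.224.0.0
Broadcast: 215.255.255.255
First usable = network + 1
Last usable = broadcast - 1
Range: 215.224.0.1 to 215.255.255.254


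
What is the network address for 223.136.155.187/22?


IP:   11011111.10001000.10011011.10111011
Mask: 11111111.11111111.11111100.00000000
AND operation:
Net:  11011111.10001000.10011000.00000000
Network: 223.136.152.0/22


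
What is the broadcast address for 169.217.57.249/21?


Network: 169.217.56.0/21
Host bits = 11
Set all host bits to 1:
Broadcast: 169.217.63.255


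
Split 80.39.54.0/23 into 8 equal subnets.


New prefix = 23 + 3 = 26
Each subnet has 64 addresses
  80.39.54.0/26
  80.39.54.64/26
  80.39.54.128/26
  80.39.54.192/26
  80.39.55.0/26
  80.39.55.64/26
  80.39.55.128/26
  80.39.55.192/26
Subnets: 80.39.54.0/26, 80.39.54.64/26, 80.39.54.128/26, 80.39.54.192/26, 80.39.55.0/26, 80.39.55.64/26, 80.39.55.128/26, 80.39.55.192/26


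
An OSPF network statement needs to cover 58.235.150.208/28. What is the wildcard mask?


Subnet mask: 255.255.255.240
Wildcard = 255.255.255.255 - subnet mask
255 - 255 = 0
255 - 255 = 0
255 - 255 = 0
255 - 240 = 15
Wildcard: 0.0.0.15


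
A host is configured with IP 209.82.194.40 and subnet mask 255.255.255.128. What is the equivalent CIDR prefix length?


Binary: 11111111.11111111.11111111.10000000
Count leading 1s
Prefix: /25


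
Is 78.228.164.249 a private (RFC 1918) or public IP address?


RFC 1918 private ranges:
  10.0.0.0/8 (10.0.0.0 - 10.255.255.255)
  172.16.0.0/12 (172.16.0.0 - 172.31.255.255)
  192.168.0.0/16 (192.168.0.0 - 192.168.255.255)
Public (not in any RFC 1918 range)


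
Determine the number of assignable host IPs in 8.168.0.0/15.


Host bits = 32 - 15 = 17
Total addresses = 2^17 = 131072
Usable = total - 2 (network and broadcast)
Usable hosts: 131070


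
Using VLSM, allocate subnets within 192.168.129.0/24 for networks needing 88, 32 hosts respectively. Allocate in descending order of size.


88 hosts -> /25 (126 usable): 192.168.129.0/25
32 hosts -> /26 (62 usable): 192.168.129.128/26
Allocation: 192.168.129.0/25 (88 hosts, 126 usable); 192.168.129.128/26 (32 hosts, 62 usable)


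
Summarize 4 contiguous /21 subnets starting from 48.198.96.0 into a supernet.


Original prefix: /21
Number of subnets: 4 = 2^2
New prefix = 21 - 2 = 19
Supernet: 48.198.96.0/19


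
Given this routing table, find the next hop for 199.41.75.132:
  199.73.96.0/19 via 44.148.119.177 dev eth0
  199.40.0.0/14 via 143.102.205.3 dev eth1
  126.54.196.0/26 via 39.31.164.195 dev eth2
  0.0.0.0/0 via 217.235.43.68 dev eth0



Longest prefix match for 199.41.75.132:
  /19 199.73.96.0: no
  /14 199.40.0.0: MATCH
  /26 126.54.196.0: no
  /0 0.0.0.0: MATCH
Selected: next-hop 143.102.205.3 via eth1 (matched /14)


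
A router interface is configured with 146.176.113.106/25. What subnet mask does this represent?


/25 means 25 network bits, 7 host bits
Binary: 11111111111111111111111110000000
Mask: 255.255.255.128


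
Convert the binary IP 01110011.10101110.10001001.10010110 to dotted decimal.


01110011 = 115
10101110 = 174
10001001 = 137
10010110 = 150
IP: 115.174.137.150


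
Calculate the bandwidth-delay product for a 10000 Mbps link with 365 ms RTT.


BDP = bandwidth * RTT
= 10000 Mbps * 365 ms
= 10000 * 1e6 * 365 / 1000 bits
= 3650000000 bits
= 456250000 bytes
= 445556.6406 KB
BDP = 3650000000 bits (456250000 bytes)


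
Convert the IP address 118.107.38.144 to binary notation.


118 = 01110110
107 = 01101011
38 = 00100110
144 = 10010000
Binary: 01110110.01101011.00100110.10010000


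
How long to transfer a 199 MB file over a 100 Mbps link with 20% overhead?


Effective throughput = 100 * (1 - 20/100) = 80 Mbps
File size in Mb = 199 * 8 = 1592 Mb
Time = 1592 / 80
Time = 19.9 seconds


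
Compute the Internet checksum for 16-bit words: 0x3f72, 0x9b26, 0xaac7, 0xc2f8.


Sum all words (with carry folding):
+ 0x3f72 = 0x3f72
+ 0x9b26 = 0xda98
+ 0xaac7 = 0x8560
+ 0xc2f8 = 0x4859
One's complement: ~0x4859
Checksum = 0xb7a6


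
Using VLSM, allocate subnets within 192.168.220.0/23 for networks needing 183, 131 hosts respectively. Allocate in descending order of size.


183 hosts -> /24 (254 usable): 192.168.220.0/24
131 hosts -> /24 (254 usable): 192.168.221.0/24
Allocation: 192.168.220.0/24 (183 hosts, 254 usable); 192.168.221.0/24 (131 hosts, 254 usable)


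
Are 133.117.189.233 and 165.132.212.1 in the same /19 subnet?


Mask: 255.255.224.0
133.117.189.233 AND mask = 133.117.160.0
165.132.212.1 AND mask = 165.132.192.0
No, different subnets (133.117.160.0 vs 165.132.192.0)


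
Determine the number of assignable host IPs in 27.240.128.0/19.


Host bits = 32 - 19 = 13
Total addresses = 2^13 = 8192
Usable = total - 2 (network and broadcast)
Usable hosts: 8190


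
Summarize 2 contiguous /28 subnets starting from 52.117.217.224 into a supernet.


Original prefix: /28
Number of subnets: 2 = 2^1
New prefix = 28 - 1 = 27
Supernet: 52.117.217.224/27


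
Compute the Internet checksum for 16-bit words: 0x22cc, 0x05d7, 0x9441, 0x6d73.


Sum all words (with carry folding):
+ 0x22cc = 0x22cc
+ 0x05d7 = 0x28a3
+ 0x9441 = 0xbce4
+ 0x6d73 = 0x2a58
One's complement: ~0x2a58
Checksum = 0xd5a7


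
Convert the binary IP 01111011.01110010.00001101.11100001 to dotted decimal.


01111011 = 123
01110010 = 114
00001101 = 13
11100001 = 225
IP: 123.114.13.225


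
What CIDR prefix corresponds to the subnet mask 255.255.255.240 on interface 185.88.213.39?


Binary: 11111111.11111111.11111111.11110000
Count leading 1s
Prefix: /28


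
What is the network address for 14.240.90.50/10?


IP:   00001110.11110000.01011010.00110010
Mask: 11111111.11000000.00000000.00000000
AND operation:
Net:  00001110.11000000.00000000.00000000
Network: 14.192.0.0/10


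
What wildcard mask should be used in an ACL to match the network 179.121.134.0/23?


Subnet mask: 255.255.254.0
Wildcard = 255.255.255.255 - subnet mask
255 - 255 = 0
255 - 255 = 0
255 - 254 = 1
255 - 0 = 255
Wildcard: 0.0.1.255


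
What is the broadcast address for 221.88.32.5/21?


Network: 221.88.32.0/21
Host bits = 11
Set all host bits to 1:
Broadcast: 221.88.39.255


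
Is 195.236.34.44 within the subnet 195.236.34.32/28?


Subnet network: 195.236.34.32
Test IP AND mask: 195.236.34.32
Yes, 195.236.34.44 is in 195.236.34.32/28


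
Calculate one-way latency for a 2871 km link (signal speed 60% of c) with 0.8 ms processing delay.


Speed = 0.6 * 3e5 km/s = 180000 km/s
Propagation delay = 2871 / 180000 = 0.0159 s = 15.95 ms
Processing delay = 0.8 ms
Total one-way latency = 16.75 ms


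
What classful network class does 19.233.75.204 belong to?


First octet: 19
Binary: 00010011
0xxxxxxx -> Class A (1-126)
Class A, default mask 255.0.0.0 (/8)


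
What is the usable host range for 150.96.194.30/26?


Network: 150.96.194.0
Broadcast: 150.96.194.63
First usable = network + 1
Last usable = broadcast - 1
Range: 150.96.194.1 to 150.96.194.62


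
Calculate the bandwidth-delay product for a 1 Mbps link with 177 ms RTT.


BDP = bandwidth * RTT
= 1 Mbps * 177 ms
= 1 * 1e6 * 177 / 1000 bits
= 177000 bits
= 22125 bytes
= 21.6064 KB
BDP = 177000 bits (22125 bytes)


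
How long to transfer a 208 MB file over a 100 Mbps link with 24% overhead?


Effective throughput = 100 * (1 - 24/100) = 76 Mbps
File size in Mb = 208 * 8 = 1664 Mb
Time = 1664 / 76
Time = 21.8947 seconds


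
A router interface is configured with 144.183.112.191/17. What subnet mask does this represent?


/17 means 17 network bits, 15 host bits
Binary: 11111111111111111000000000000000
Mask: 255.255.128.0


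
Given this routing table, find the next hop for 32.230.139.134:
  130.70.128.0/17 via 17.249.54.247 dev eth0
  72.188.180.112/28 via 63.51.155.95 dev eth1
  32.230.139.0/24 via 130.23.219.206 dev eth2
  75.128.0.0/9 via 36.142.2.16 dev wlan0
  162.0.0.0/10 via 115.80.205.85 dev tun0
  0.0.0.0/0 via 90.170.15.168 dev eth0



Longest prefix match for 32.230.139.134:
  /17 130.70.128.0: no
  /28 72.188.180.112: no
  /24 32.230.139.0: MATCH
  /9 75.128.0.0: no
  /10 162.0.0.0: no
  /0 0.0.0.0: MATCH
Selected: next-hop 130.23.219.206 via eth2 (matched /24)


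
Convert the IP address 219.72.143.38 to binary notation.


219 = 11011011
72 = 01001000
143 = 10001111
38 = 00100110
Binary: 11011011.01001000.10001111.00100110


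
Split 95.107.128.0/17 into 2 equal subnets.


New prefix = 17 + 1 = 18
Each subnet has 16384 addresses
  95.107.128.0/18
  95.107.192.0/18
Subnets: 95.107.128.0/18, 95.107.192.0/18


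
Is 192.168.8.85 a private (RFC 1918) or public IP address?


RFC 1918 private ranges:
  10.0.0.0/8 (10.0.0.0 - 10.255.255.255)
  172.16.0.0/12 (172.16.0.0 - 172.31.255.255)
  192.168.0.0/16 (192.168.0.0 - 192.168.255.255)
Private (in 192.168.0.0/16)


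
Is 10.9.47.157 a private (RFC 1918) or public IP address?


RFC 1918 private ranges:
  10.0.0.0/8 (10.0.0.0 - 10.255.255.255)
  172.16.0.0/12 (172.16.0.0 - 172.31.255.255)
  192.168.0.0/16 (192.168.0.0 - 192.168.255.255)
Private (in 10.0.0.0/8)


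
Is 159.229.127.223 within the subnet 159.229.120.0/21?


Subnet network: 159.229.120.0
Test IP AND mask: 159.229.120.0
Yes, 159.229.127.223 is in 159.229.120.0/21


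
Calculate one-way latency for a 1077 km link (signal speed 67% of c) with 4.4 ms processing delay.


Speed = 0.67 * 3e5 km/s = 201000 km/s
Propagation delay = 1077 / 201000 = 0.0054 s = 5.3582 ms
Processing delay = 4.4 ms
Total one-way latency = 9.7582 ms


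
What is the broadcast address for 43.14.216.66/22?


Network: 43.14.216.0/22
Host bits = 10
Set all host bits to 1:
Broadcast: 43.14.219.255


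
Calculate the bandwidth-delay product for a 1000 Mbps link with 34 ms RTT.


BDP = bandwidth * RTT
= 1000 Mbps * 34 ms
= 1000 * 1e6 * 34 / 1000 bits
= 34000000 bits
= 4250000 bytes
= 4150.3906 KB
BDP = 34000000 bits (4250000 bytes)


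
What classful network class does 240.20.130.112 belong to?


First octet: 240
Binary: 11110000
1111xxxx -> Class E (240-255)
Class E (reserved), default mask N/A


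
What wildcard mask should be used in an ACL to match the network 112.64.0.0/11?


Subnet mask: 255.224.0.0
Wildcard = 255.255.255.255 - subnet mask
255 - 255 = 0
255 - 224 = 31
255 - 0 = 255
255 - 0 = 255
Wildcard: 0.31.255.255


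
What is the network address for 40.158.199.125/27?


IP:   00101000.10011110.11000111.01111101
Mask: 11111111.11111111.11111111.11100000
AND operation:
Net:  00101000.10011110.11000111.01100000
Network: 40.158.199.96/27


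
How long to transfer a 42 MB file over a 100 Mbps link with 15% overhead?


Effective throughput = 100 * (1 - 15/100) = 85 Mbps
File size in Mb = 42 * 8 = 336 Mb
Time = 336 / 85
Time = 3.9529 seconds


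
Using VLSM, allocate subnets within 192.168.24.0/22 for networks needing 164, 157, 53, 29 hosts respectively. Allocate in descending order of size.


164 hosts -> /24 (254 usable): 192.168.24.0/24
157 hosts -> /24 (254 usable): 192.168.25.0/24
53 hosts -> /26 (62 usable): 192.168.26.0/26
29 hosts -> /27 (30 usable): 192.168.26.64/27
Allocation: 192.168.24.0/24 (164 hosts, 254 usable); 192.168.25.0/24 (157 hosts, 254 usable); 192.168.26.0/26 (53 hosts, 62 usable); 192.168.26.64/27 (29 hosts, 30 usable)


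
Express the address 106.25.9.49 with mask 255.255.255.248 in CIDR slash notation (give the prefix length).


Binary: 11111111.11111111.11111111.11111000
Count leading 1s
Prefix: /29


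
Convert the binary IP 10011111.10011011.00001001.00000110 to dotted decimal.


10011111 = 159
10011011 = 155
00001001 = 9
00000110 = 6
IP: 159.155.9.6


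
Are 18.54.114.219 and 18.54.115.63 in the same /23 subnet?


Mask: 255.255.254.0
18.54.114.219 AND mask = 18.54.114.0
18.54.115.63 AND mask = 18.54.114.0
Yes, same subnet (18.54.114.0)


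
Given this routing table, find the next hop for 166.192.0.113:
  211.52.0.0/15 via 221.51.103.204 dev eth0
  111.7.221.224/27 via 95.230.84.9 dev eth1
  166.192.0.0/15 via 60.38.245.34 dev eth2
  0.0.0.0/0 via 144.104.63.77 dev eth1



Longest prefix match for 166.192.0.113:
  /15 211.52.0.0: no
  /27 111.7.221.224: no
  /15 166.192.0.0: MATCH
  /0 0.0.0.0: MATCH
Selected: next-hop 60.38.245.34 via eth2 (matched /15)


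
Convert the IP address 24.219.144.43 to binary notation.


24 = 00011000
219 = 11011011
144 = 10010000
43 = 00101011
Binary: 00011000.11011011.10010000.00101011


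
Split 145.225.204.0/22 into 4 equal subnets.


New prefix = 22 + 2 = 24
Each subnet has 256 addresses
  145.225.204.0/24
  145.225.205.0/24
  145.225.206.0/24
  145.225.207.0/24
Subnets: 145.225.204.0/24, 145.225.205.0/24, 145.225.206.0/24, 145.225.207.0/24


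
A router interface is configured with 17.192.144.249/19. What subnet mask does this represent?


/19 means 19 network bits, 13 host bits
Binary: 11111111111111111110000000000000
Mask: 255.255.224.0


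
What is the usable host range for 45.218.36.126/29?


Network: 45.218.36.120
Broadcast: 45.218.36.127
First usable = network + 1
Last usable = broadcast - 1
Range: 45.218.36.121 to 45.218.36.126


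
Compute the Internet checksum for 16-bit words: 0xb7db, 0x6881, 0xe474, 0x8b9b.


Sum all words (with carry folding):
+ 0xb7db = 0xb7db
+ 0x6881 = 0x205d
+ 0xe474 = 0x04d2
+ 0x8b9b = 0x906d
One's complement: ~0x906d
Checksum = 0x6f92


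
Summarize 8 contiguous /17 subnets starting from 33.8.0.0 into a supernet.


Original prefix: /17
Number of subnets: 8 = 2^3
New prefix = 17 - 3 = 14
Supernet: 33.8.0.0/14


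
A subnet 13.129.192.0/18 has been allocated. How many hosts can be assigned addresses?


Host bits = 32 - 18 = 14
Total addresses = 2^14 = 16384
Usable = total - 2 (network and broadcast)
Usable hosts: 16382


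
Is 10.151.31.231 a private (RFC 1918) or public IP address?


RFC 1918 private ranges:
  10.0.0.0/8 (10.0.0.0 - 10.255.255.255)
  172.16.0.0/12 (172.16.0.0 - 172.31.255.255)
  192.168.0.0/16 (192.168.0.0 - 192.168.255.255)
Private (in 10.0.0.0/8)


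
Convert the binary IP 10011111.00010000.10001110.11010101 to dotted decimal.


10011111 = 159
00010000 = 16
10001110 = 142
11010101 = 213
IP: 159.16.142.213


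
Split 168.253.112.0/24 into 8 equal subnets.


New prefix = 24 + 3 = 27
Each subnet has 32 addresses
  168.253.112.0/27
  168.253.112.32/27
  168.253.112.64/27
  168.253.112.96/27
  168.253.112.128/27
  168.253.112.160/27
  168.253.112.192/27
  168.253.112.224/27
Subnets: 168.253.112.0/27, 168.253.112.32/27, 168.253.112.64/27, 168.253.112.96/27, 168.253.112.128/27, 168.253.112.160/27, 168.253.112.192/27, 168.253.112.224/27


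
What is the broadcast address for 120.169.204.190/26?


Network: 120.169.204.128/26
Host bits = 6
Set all host bits to 1:
Broadcast: 120.169.204.191
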